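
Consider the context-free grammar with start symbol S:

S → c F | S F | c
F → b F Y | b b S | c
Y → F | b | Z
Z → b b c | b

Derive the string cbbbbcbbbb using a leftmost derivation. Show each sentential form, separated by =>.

S => cF => cbFY => cbbFYY => cbbbFYYY => cbbbbFYYYY => cbbbbcYYYY => cbbbbcbYYY => cbbbbcbbYY => cbbbbcbbbY => cbbbbcbbbb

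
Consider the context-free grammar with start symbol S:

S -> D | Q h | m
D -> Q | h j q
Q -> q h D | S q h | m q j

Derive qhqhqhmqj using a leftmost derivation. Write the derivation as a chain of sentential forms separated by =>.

S => D   [S -> D]
D => Q   [D -> Q]
Q => qhD   [Q -> q h D]
qhD => qhQ   [D -> Q]
qhQ => qhqhD   [Q -> q h D]
qhqhD => qhqhQ   [D -> Q]
qhqhQ => qhqhqhD   [Q -> q h D]
qhqhqhD => qhqhqhQ   [D -> Q]
qhqhqhQ => qhqhqhmqj   [Q -> m q j]

S => D => Q => qhD => qhQ => qhqhD => qhqhQ => qhqhqhD => qhqhqhQ => qhqhqhmqj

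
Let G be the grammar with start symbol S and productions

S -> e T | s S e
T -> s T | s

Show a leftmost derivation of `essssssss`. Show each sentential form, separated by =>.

S => eT   [S -> e T]
eT => esT   [T -> s T]
esT => essT   [T -> s T]
essT => esssT   [T -> s T]
esssT => essssT   [T -> s T]
essssT => esssssT   [T -> s T]
esssssT => essssssT   [T -> s T]
essssssT => esssssssT   [T -> s T]
esssssssT => essssssss   [T -> s]

S => eT => esT => essT => esssT => essssT => esssssT => essssssT => esssssssT => essssssss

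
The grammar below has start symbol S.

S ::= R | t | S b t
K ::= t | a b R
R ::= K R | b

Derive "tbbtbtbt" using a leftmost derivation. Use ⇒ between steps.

S ⇒ Sbt   [S ::= S b t]
Sbt ⇒ Sbtbt   [S ::= S b t]
Sbtbt ⇒ Sbtbtbt   [S ::= S b t]
Sbtbtbt ⇒ Rbtbtbt   [S ::= R]
Rbtbtbt ⇒ KRbtbtbt   [R ::= K R]
KRbtbtbt ⇒ tRbtbtbt   [K ::= t]
tRbtbtbt ⇒ tbbtbtbt   [R ::= b]

S⇒Sbt⇒Sbtbt⇒Sbtbtbt⇒Rbtbtbt⇒KRbtbtbt⇒tRbtbtbt⇒tbbtbtbt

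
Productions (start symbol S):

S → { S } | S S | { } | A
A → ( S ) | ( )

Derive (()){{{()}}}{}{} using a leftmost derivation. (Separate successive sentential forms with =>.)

S => SS   [S → S S]
SS => AS   [S → A]
AS => (S)S   [A → ( S )]
(S)S => (A)S   [S → A]
(A)S => (())S   [A → ( )]
(())S => (())SS   [S → S S]
(())SS => (()){S}S   [S → { S }]
(()){S}S => (()){{S}}S   [S → { S }]
(()){{S}}S => (()){{{S}}}S   [S → { S }]
(()){{{S}}}S => (()){{{A}}}S   [S → A]
(()){{{A}}}S => (()){{{()}}}S   [A → ( )]
(()){{{()}}}S => (()){{{()}}}SS   [S → S S]
(()){{{()}}}SS => (()){{{()}}}{}S   [S → { }]
(()){{{()}}}{}S => (()){{{()}}}{}{}   [S → { }]

S => SS => AS => (S)S => (A)S => (())S => (())SS => (()){S}S => (()){{S}}S => (()){{{S}}}S => (()){{{A}}}S => (()){{{()}}}S => (()){{{()}}}SS => (()){{{()}}}{}S => (()){{{()}}}{}{}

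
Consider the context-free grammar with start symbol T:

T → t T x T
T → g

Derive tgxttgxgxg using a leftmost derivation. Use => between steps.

T => tTxT   [T → t T x T]
tTxT => tgxT   [T → g]
tgxT => tgxtTxT   [T → t T x T]
tgxtTxT => tgxttTxTxT   [T → t T x T]
tgxttTxTxT => tgxttgxTxT   [T → g]
tgxttgxTxT => tgxttgxgxT   [T → g]
tgxttgxgxT => tgxttgxgxg   [T → g]

T=>tTxT=>tgxT=>tgxtTxT=>tgxttTxTxT=>tgxttgxTxT=>tgxttgxgxT=>tgxttgxgxg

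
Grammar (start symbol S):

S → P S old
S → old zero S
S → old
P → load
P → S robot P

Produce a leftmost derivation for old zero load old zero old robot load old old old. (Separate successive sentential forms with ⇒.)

S ⇒ old zero S ⇒ old zero P S old ⇒ old zero load S old ⇒ old zero load old zero S old ⇒ old zero load old zero P S old old ⇒ old zero load old zero S robot P S old old ⇒ old zero load old zero old robot P S old old ⇒ old zero load old zero old robot load S old old ⇒ old zero load old zero old robot load old old old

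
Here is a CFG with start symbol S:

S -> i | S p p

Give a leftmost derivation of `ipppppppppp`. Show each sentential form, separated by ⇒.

S ⇒ Spp ⇒ Spppp ⇒ Spppppp ⇒ Spppppppp ⇒ Spppppppppp ⇒ ipppppppppp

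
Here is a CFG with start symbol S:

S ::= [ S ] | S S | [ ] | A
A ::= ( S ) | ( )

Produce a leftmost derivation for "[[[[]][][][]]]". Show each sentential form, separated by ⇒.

S ⇒ [S]   [S ::= [ S ]]
[S] ⇒ [[S]]   [S ::= [ S ]]
[[S]] ⇒ [[SS]]   [S ::= S S]
[[SS]] ⇒ [[SSS]]   [S ::= S S]
[[SSS]] ⇒ [[SSSS]]   [S ::= S S]
[[SSSS]] ⇒ [[[S]SSS]]   [S ::= [ S ]]
[[[S]SSS]] ⇒ [[[[]]SSS]]   [S ::= [ ]]
[[[[]]SSS]] ⇒ [[[[]][]SS]]   [S ::= [ ]]
[[[[]][]SS]] ⇒ [[[[]][][]S]]   [S ::= [ ]]
[[[[]][][]S]] ⇒ [[[[]][][][]]]   [S ::= [ ]]

S ⇒ [S] ⇒ [[S]] ⇒ [[SS]] ⇒ [[SSS]] ⇒ [[SSSS]] ⇒ [[[S]SSS]] ⇒ [[[[]]SSS]] ⇒ [[[[]][]SS]] ⇒ [[[[]][][]S]] ⇒ [[[[]][][][]]]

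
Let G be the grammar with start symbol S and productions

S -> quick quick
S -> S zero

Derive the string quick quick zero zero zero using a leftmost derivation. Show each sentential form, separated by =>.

S => S zero => S zero zero => S zero zero zero => quick quick zero zero zero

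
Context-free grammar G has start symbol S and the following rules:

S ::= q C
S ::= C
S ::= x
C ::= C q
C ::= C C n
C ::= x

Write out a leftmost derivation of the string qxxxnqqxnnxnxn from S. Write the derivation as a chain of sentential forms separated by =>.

S => qC   [S ::= q C]
qC => qCCn   [C ::= C C n]
qCCn => qCCnCn   [C ::= C C n]
qCCnCn => qCCnCnCn   [C ::= C C n]
qCCnCnCn => qxCnCnCn   [C ::= x]
qxCnCnCn => qxCCnnCnCn   [C ::= C C n]
qxCCnnCnCn => qxCqCnnCnCn   [C ::= C q]
qxCqCnnCnCn => qxCqqCnnCnCn   [C ::= C q]
qxCqqCnnCnCn => qxCCnqqCnnCnCn   [C ::= C C n]
qxCCnqqCnnCnCn => qxxCnqqCnnCnCn   [C ::= x]
qxxCnqqCnnCnCn => qxxxnqqCnnCnCn   [C ::= x]
qxxxnqqCnnCnCn => qxxxnqqxnnCnCn   [C ::= x]
qxxxnqqxnnCnCn => qxxxnqqxnnxnCn   [C ::= x]
qxxxnqqxnnxnCn => qxxxnqqxnnxnxn   [C ::= x]

S=>qC=>qCCn=>qCCnCn=>qCCnCnCn=>qxCnCnCn=>qxCCnnCnCn=>qxCqCnnCnCn=>qxCqqCnnCnCn=>qxCCnqqCnnCnCn=>qxxCnqqCnnCnCn=>qxxxnqqCnnCnCn=>qxxxnqqxnnCnCn=>qxxxnqqxnnxnCn=>qxxxnqqxnnxnxn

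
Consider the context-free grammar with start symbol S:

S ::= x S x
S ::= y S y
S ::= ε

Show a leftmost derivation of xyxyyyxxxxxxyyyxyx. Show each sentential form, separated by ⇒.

S⇒xSx⇒xySyx⇒xyxSxyx⇒xyxySyxyx⇒xyxyySyyxyx⇒xyxyyySyyyxyx⇒xyxyyyxSxyyyxyx⇒xyxyyyxxSxxyyyxyx⇒xyxyyyxxxSxxxyyyxyx⇒xyxyyyxxxxxxyyyxyx

S ⇒ xSx   [S ::= x S x]
xSx ⇒ xySyx   [S ::= y S y]
xySyx ⇒ xyxSxyx   [S ::= x S x]
xyxSxyx ⇒ xyxySyxyx   [S ::= y S y]
xyxySyxyx ⇒ xyxyySyyxyx   [S ::= y S y]
xyxyySyyxyx ⇒ xyxyyySyyyxyx   [S ::= y S y]
xyxyyySyyyxyx ⇒ xyxyyyxSxyyyxyx   [S ::= x S x]
xyxyyyxSxyyyxyx ⇒ xyxyyyxxSxxyyyxyx   [S ::= x S x]
xyxyyyxxSxxyyyxyx ⇒ xyxyyyxxxSxxxyyyxyx   [S ::= x S x]
xyxyyyxxxSxxxyyyxyx ⇒ xyxyyyxxxxxxyyyxyx   [S ::= ε]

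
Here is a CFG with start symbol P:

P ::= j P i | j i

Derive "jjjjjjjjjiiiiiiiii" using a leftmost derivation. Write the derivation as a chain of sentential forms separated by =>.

P => jPi   [P ::= j P i]
jPi => jjPii   [P ::= j P i]
jjPii => jjjPiii   [P ::= j P i]
jjjPiii => jjjjPiiii   [P ::= j P i]
jjjjPiiii => jjjjjPiiiii   [P ::= j P i]
jjjjjPiiiii => jjjjjjPiiiiii   [P ::= j P i]
jjjjjjPiiiiii => jjjjjjjPiiiiiii   [P ::= j P i]
jjjjjjjPiiiiiii => jjjjjjjjPiiiiiiii   [P ::= j P i]
jjjjjjjjPiiiiiiii => jjjjjjjjjiiiiiiiii   [P ::= j i]

P => jPi => jjPii => jjjPiii => jjjjPiiii => jjjjjPiiiii => jjjjjjPiiiiii => jjjjjjjPiiiiiii => jjjjjjjjPiiiiiiii => jjjjjjjjjiiiiiiiii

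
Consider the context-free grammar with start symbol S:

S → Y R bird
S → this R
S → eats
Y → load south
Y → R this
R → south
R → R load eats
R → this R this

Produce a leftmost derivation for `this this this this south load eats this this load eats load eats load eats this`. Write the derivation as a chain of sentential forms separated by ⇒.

S ⇒ this R ⇒ this this R this ⇒ this this R load eats this ⇒ this this R load eats load eats this ⇒ this this R load eats load eats load eats this ⇒ this this this R this load eats load eats load eats this ⇒ this this this this R this this load eats load eats load eats this ⇒ this this this this R load eats this this load eats load eats load eats this ⇒ this this this this south load eats this this load eats load eats load eats this

S ⇒ this R   [S → this R]
this R ⇒ this this R this   [R → this R this]
this this R this ⇒ this this R load eats this   [R → R load eats]
this this R load eats this ⇒ this this R load eats load eats this   [R → R load eats]
this this R load eats load eats this ⇒ this this R load eats load eats load eats this   [R → R load eats]
this this R load eats load eats load eats this ⇒ this this this R this load eats load eats load eats this   [R → this R this]
this this this R this load eats load eats load eats this ⇒ this this this this R this this load eats load eats load eats this   [R → this R this]
this this this this R this this load eats load eats load eats this ⇒ this this this this R load eats this this load eats load eats load eats this   [R → R load eats]
this this this this R load eats this this load eats load eats load eats this ⇒ this this this this south load eats this this load eats load eats load eats this   [R → south]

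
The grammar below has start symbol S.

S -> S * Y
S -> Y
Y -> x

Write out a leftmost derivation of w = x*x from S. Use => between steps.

S => S*Y   [S -> S * Y]
S*Y => Y*Y   [S -> Y]
Y*Y => x*Y   [Y -> x]
x*Y => x*x   [Y -> x]

S => S*Y => Y*Y => x*Y => x*x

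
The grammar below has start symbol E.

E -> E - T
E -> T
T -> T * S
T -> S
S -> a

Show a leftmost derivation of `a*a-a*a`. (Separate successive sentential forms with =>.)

E=>E-T=>T-T=>T*S-T=>S*S-T=>a*S-T=>a*a-T=>a*a-T*S=>a*a-S*S=>a*a-a*S=>a*a-a*a

E => E-T   [E -> E - T]
E-T => T-T   [E -> T]
T-T => T*S-T   [T -> T * S]
T*S-T => S*S-T   [T -> S]
S*S-T => a*S-T   [S -> a]
a*S-T => a*a-T   [S -> a]
a*a-T => a*a-T*S   [T -> T * S]
a*a-T*S => a*a-S*S   [T -> S]
a*a-S*S => a*a-a*S   [S -> a]
a*a-a*S => a*a-a*a   [S -> a]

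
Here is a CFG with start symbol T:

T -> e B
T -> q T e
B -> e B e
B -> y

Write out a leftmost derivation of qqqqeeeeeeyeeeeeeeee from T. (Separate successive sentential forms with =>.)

T => qTe => qqTee => qqqTeee => qqqqTeeee => qqqqeBeeee => qqqqeeBeeeee => qqqqeeeBeeeeee => qqqqeeeeBeeeeeee => qqqqeeeeeBeeeeeeee => qqqqeeeeeeBeeeeeeeee => qqqqeeeeeeyeeeeeeeee

T => qTe   [T -> q T e]
qTe => qqTee   [T -> q T e]
qqTee => qqqTeee   [T -> q T e]
qqqTeee => qqqqTeeee   [T -> q T e]
qqqqTeeee => qqqqeBeeee   [T -> e B]
qqqqeBeeee => qqqqeeBeeeee   [B -> e B e]
qqqqeeBeeeee => qqqqeeeBeeeeee   [B -> e B e]
qqqqeeeBeeeeee => qqqqeeeeBeeeeeee   [B -> e B e]
qqqqeeeeBeeeeeee => qqqqeeeeeBeeeeeeee   [B -> e B e]
qqqqeeeeeBeeeeeeee => qqqqeeeeeeBeeeeeeeee   [B -> e B e]
qqqqeeeeeeBeeeeeeeee => qqqqeeeeeeyeeeeeeeee   [B -> y]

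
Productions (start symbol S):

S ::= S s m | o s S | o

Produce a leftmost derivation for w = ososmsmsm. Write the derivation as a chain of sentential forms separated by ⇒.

S ⇒ osS ⇒ osSsm ⇒ osSsmsm ⇒ osSsmsmsm ⇒ ososmsmsm

S ⇒ osS   [S ::= o s S]
osS ⇒ osSsm   [S ::= S s m]
osSsm ⇒ osSsmsm   [S ::= S s m]
osSsmsm ⇒ osSsmsmsm   [S ::= S s m]
osSsmsmsm ⇒ ososmsmsm   [S ::= o]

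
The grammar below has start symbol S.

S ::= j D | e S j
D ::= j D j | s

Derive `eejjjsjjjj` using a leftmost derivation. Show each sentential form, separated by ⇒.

S ⇒ eSj   [S ::= e S j]
eSj ⇒ eeSjj   [S ::= e S j]
eeSjj ⇒ eejDjj   [S ::= j D]
eejDjj ⇒ eejjDjjj   [D ::= j D j]
eejjDjjj ⇒ eejjjDjjjj   [D ::= j D j]
eejjjDjjjj ⇒ eejjjsjjjj   [D ::= s]

S ⇒ eSj ⇒ eeSjj ⇒ eejDjj ⇒ eejjDjjj ⇒ eejjjDjjjj ⇒ eejjjsjjjj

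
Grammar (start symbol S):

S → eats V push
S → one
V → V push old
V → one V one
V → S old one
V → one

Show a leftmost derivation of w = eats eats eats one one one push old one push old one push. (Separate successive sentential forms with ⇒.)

S ⇒ eats V push   [S → eats V push]
eats V push ⇒ eats S old one push   [V → S old one]
eats S old one push ⇒ eats eats V push old one push   [S → eats V push]
eats eats V push old one push ⇒ eats eats S old one push old one push   [V → S old one]
eats eats S old one push old one push ⇒ eats eats eats V push old one push old one push   [S → eats V push]
eats eats eats V push old one push old one push ⇒ eats eats eats one V one push old one push old one push   [V → one V one]
eats eats eats one V one push old one push old one push ⇒ eats eats eats one one one push old one push old one push   [V → one]

S ⇒ eats V push ⇒ eats S old one push ⇒ eats eats V push old one push ⇒ eats eats S old one push old one push ⇒ eats eats eats V push old one push old one push ⇒ eats eats eats one V one push old one push old one push ⇒ eats eats eats one one one push old one push old one push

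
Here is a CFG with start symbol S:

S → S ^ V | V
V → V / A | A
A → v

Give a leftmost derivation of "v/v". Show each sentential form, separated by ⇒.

S⇒V⇒V/A⇒A/A⇒v/A⇒v/v

S ⇒ V   [S → V]
V ⇒ V/A   [V → V / A]
V/A ⇒ A/A   [V → A]
A/A ⇒ v/A   [A → v]
v/A ⇒ v/v   [A → v]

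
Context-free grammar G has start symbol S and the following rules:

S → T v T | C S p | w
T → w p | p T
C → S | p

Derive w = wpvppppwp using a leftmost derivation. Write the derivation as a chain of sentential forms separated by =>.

S => TvT => wpvT => wpvpT => wpvppT => wpvpppT => wpvppppT => wpvppppwp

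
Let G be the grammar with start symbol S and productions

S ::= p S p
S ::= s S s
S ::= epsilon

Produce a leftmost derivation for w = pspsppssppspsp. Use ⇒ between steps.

S ⇒ pSp   [S ::= p S p]
pSp ⇒ psSsp   [S ::= s S s]
psSsp ⇒ pspSpsp   [S ::= p S p]
pspSpsp ⇒ pspsSspsp   [S ::= s S s]
pspsSspsp ⇒ pspspSpspsp   [S ::= p S p]
pspspSpspsp ⇒ pspsppSppspsp   [S ::= p S p]
pspsppSppspsp ⇒ pspsppsSsppspsp   [S ::= s S s]
pspsppsSsppspsp ⇒ pspsppssppspsp   [S ::= epsilon]

S ⇒ pSp ⇒ psSsp ⇒ pspSpsp ⇒ pspsSspsp ⇒ pspspSpspsp ⇒ pspsppSppspsp ⇒ pspsppsSsppspsp ⇒ pspsppssppspsp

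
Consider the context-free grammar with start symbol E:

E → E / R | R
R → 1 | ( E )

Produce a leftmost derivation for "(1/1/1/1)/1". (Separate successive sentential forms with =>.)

E => E/R   [E → E / R]
E/R => R/R   [E → R]
R/R => (E)/R   [R → ( E )]
(E)/R => (E/R)/R   [E → E / R]
(E/R)/R => (E/R/R)/R   [E → E / R]
(E/R/R)/R => (E/R/R/R)/R   [E → E / R]
(E/R/R/R)/R => (R/R/R/R)/R   [E → R]
(R/R/R/R)/R => (1/R/R/R)/R   [R → 1]
(1/R/R/R)/R => (1/1/R/R)/R   [R → 1]
(1/1/R/R)/R => (1/1/1/R)/R   [R → 1]
(1/1/1/R)/R => (1/1/1/1)/R   [R → 1]
(1/1/1/1)/R => (1/1/1/1)/1   [R → 1]

E=>E/R=>R/R=>(E)/R=>(E/R)/R=>(E/R/R)/R=>(E/R/R/R)/R=>(R/R/R/R)/R=>(1/R/R/R)/R=>(1/1/R/R)/R=>(1/1/1/R)/R=>(1/1/1/1)/R=>(1/1/1/1)/1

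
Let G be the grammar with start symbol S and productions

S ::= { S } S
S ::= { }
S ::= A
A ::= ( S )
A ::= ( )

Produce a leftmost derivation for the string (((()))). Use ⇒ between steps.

S ⇒ A   [S ::= A]
A ⇒ (S)   [A ::= ( S )]
(S) ⇒ (A)   [S ::= A]
(A) ⇒ ((S))   [A ::= ( S )]
((S)) ⇒ ((A))   [S ::= A]
((A)) ⇒ (((S)))   [A ::= ( S )]
(((S))) ⇒ (((A)))   [S ::= A]
(((A))) ⇒ (((())))   [A ::= ( )]

S ⇒ A ⇒ (S) ⇒ (A) ⇒ ((S)) ⇒ ((A)) ⇒ (((S))) ⇒ (((A))) ⇒ (((())))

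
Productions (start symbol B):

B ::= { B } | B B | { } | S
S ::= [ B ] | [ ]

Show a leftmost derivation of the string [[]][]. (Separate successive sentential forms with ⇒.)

B ⇒ BB   [B ::= B B]
BB ⇒ SB   [B ::= S]
SB ⇒ [B]B   [S ::= [ B ]]
[B]B ⇒ [S]B   [B ::= S]
[S]B ⇒ [[]]B   [S ::= [ ]]
[[]]B ⇒ [[]]S   [B ::= S]
[[]]S ⇒ [[]][]   [S ::= [ ]]

B⇒BB⇒SB⇒[B]B⇒[S]B⇒[[]]B⇒[[]]S⇒[[]][]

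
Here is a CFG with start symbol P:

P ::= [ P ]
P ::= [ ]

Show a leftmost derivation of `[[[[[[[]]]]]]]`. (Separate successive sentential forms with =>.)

P=>[P]=>[[P]]=>[[[P]]]=>[[[[P]]]]=>[[[[[P]]]]]=>[[[[[[P]]]]]]=>[[[[[[[]]]]]]]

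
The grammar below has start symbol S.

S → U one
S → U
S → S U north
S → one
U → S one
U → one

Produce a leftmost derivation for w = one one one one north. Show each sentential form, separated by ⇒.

S ⇒ S U north ⇒ U U north ⇒ one U north ⇒ one S one north ⇒ one U one north ⇒ one S one one north ⇒ one one one one north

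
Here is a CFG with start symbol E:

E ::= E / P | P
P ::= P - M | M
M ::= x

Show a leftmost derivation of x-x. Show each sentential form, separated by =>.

E => P => P-M => M-M => x-M => x-x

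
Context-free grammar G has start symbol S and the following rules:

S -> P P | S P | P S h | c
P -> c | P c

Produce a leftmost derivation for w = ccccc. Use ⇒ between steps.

S ⇒ PP   [S -> P P]
PP ⇒ PcP   [P -> P c]
PcP ⇒ ccP   [P -> c]
ccP ⇒ ccPc   [P -> P c]
ccPc ⇒ ccPcc   [P -> P c]
ccPcc ⇒ ccccc   [P -> c]

S⇒PP⇒PcP⇒ccP⇒ccPc⇒ccPcc⇒ccccc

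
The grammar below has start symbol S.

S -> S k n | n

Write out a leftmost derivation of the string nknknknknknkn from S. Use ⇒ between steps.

S ⇒ Skn   [S -> S k n]
Skn ⇒ Sknkn   [S -> S k n]
Sknkn ⇒ Sknknkn   [S -> S k n]
Sknknkn ⇒ Sknknknkn   [S -> S k n]
Sknknknkn ⇒ Sknknknknkn   [S -> S k n]
Sknknknknkn ⇒ Sknknknknknkn   [S -> S k n]
Sknknknknknkn ⇒ nknknknknknkn   [S -> n]

S ⇒ Skn ⇒ Sknkn ⇒ Sknknkn ⇒ Sknknknkn ⇒ Sknknknknkn ⇒ Sknknknknknkn ⇒ nknknknknknkn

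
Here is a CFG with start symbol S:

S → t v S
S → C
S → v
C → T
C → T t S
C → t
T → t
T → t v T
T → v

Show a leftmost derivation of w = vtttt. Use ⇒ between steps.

S ⇒ C ⇒ TtS ⇒ vtS ⇒ vtC ⇒ vtTtS ⇒ vtttS ⇒ vtttC ⇒ vtttT ⇒ vtttt

S ⇒ C   [S → C]
C ⇒ TtS   [C → T t S]
TtS ⇒ vtS   [T → v]
vtS ⇒ vtC   [S → C]
vtC ⇒ vtTtS   [C → T t S]
vtTtS ⇒ vtttS   [T → t]
vtttS ⇒ vtttC   [S → C]
vtttC ⇒ vtttT   [C → T]
vtttT ⇒ vtttt   [T → t]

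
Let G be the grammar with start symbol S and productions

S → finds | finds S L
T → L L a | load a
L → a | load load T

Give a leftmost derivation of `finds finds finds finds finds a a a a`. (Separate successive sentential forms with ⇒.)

S ⇒ finds S L ⇒ finds finds S L L ⇒ finds finds finds S L L L ⇒ finds finds finds finds S L L L L ⇒ finds finds finds finds finds L L L L ⇒ finds finds finds finds finds a L L L ⇒ finds finds finds finds finds a a L L ⇒ finds finds finds finds finds a a a L ⇒ finds finds finds finds finds a a a a

S ⇒ finds S L   [S → finds S L]
finds S L ⇒ finds finds S L L   [S → finds S L]
finds finds S L L ⇒ finds finds finds S L L L   [S → finds S L]
finds finds finds S L L L ⇒ finds finds finds finds S L L L L   [S → finds S L]
finds finds finds finds S L L L L ⇒ finds finds finds finds finds L L L L   [S → finds]
finds finds finds finds finds L L L L ⇒ finds finds finds finds finds a L L L   [L → a]
finds finds finds finds finds a L L L ⇒ finds finds finds finds finds a a L L   [L → a]
finds finds finds finds finds a a L L ⇒ finds finds finds finds finds a a a L   [L → a]
finds finds finds finds finds a a a L ⇒ finds finds finds finds finds a a a a   [L → a]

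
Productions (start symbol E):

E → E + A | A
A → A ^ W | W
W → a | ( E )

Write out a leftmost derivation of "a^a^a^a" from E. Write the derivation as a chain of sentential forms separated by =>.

E => A => A^W => A^W^W => A^W^W^W => W^W^W^W => a^W^W^W => a^a^W^W => a^a^a^W => a^a^a^a

E => A   [E → A]
A => A^W   [A → A ^ W]
A^W => A^W^W   [A → A ^ W]
A^W^W => A^W^W^W   [A → A ^ W]
A^W^W^W => W^W^W^W   [A → W]
W^W^W^W => a^W^W^W   [W → a]
a^W^W^W => a^a^W^W   [W → a]
a^a^W^W => a^a^a^W   [W → a]
a^a^a^W => a^a^a^a   [W → a]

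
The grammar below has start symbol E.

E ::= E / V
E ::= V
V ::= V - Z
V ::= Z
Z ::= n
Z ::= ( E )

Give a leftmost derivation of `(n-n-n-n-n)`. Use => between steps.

E => V   [E ::= V]
V => Z   [V ::= Z]
Z => (E)   [Z ::= ( E )]
(E) => (V)   [E ::= V]
(V) => (V-Z)   [V ::= V - Z]
(V-Z) => (V-Z-Z)   [V ::= V - Z]
(V-Z-Z) => (V-Z-Z-Z)   [V ::= V - Z]
(V-Z-Z-Z) => (V-Z-Z-Z-Z)   [V ::= V - Z]
(V-Z-Z-Z-Z) => (Z-Z-Z-Z-Z)   [V ::= Z]
(Z-Z-Z-Z-Z) => (n-Z-Z-Z-Z)   [Z ::= n]
(n-Z-Z-Z-Z) => (n-n-Z-Z-Z)   [Z ::= n]
(n-n-Z-Z-Z) => (n-n-n-Z-Z)   [Z ::= n]
(n-n-n-Z-Z) => (n-n-n-n-Z)   [Z ::= n]
(n-n-n-n-Z) => (n-n-n-n-n)   [Z ::= n]

E => V => Z => (E) => (V) => (V-Z) => (V-Z-Z) => (V-Z-Z-Z) => (V-Z-Z-Z-Z) => (Z-Z-Z-Z-Z) => (n-Z-Z-Z-Z) => (n-n-Z-Z-Z) => (n-n-n-Z-Z) => (n-n-n-n-Z) => (n-n-n-n-n)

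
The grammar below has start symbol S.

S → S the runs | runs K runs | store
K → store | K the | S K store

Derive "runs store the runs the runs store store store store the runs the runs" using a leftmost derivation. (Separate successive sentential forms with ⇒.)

S ⇒ S the runs ⇒ runs K runs the runs ⇒ runs K the runs the runs ⇒ runs S K store the runs the runs ⇒ runs S the runs K store the runs the runs ⇒ runs S the runs the runs K store the runs the runs ⇒ runs store the runs the runs K store the runs the runs ⇒ runs store the runs the runs S K store store the runs the runs ⇒ runs store the runs the runs store K store store the runs the runs ⇒ runs store the runs the runs store store store store the runs the runs

S ⇒ S the runs   [S → S the runs]
S the runs ⇒ runs K runs the runs   [S → runs K runs]
runs K runs the runs ⇒ runs K the runs the runs   [K → K the]
runs K the runs the runs ⇒ runs S K store the runs the runs   [K → S K store]
runs S K store the runs the runs ⇒ runs S the runs K store the runs the runs   [S → S the runs]
runs S the runs K store the runs the runs ⇒ runs S the runs the runs K store the runs the runs   [S → S the runs]
runs S the runs the runs K store the runs the runs ⇒ runs store the runs the runs K store the runs the runs   [S → store]
runs store the runs the runs K store the runs the runs ⇒ runs store the runs the runs S K store store the runs the runs   [K → S K store]
runs store the runs the runs S K store store the runs the runs ⇒ runs store the runs the runs store K store store the runs the runs   [S → store]
runs store the runs the runs store K store store the runs the runs ⇒ runs store the runs the runs store store store store the runs the runs   [K → store]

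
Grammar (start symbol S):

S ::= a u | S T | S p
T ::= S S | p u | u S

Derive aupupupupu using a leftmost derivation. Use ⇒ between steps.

S⇒ST⇒STT⇒STTT⇒STTTT⇒auTTTT⇒aupuTTT⇒aupupuTT⇒aupupupuT⇒aupupupupu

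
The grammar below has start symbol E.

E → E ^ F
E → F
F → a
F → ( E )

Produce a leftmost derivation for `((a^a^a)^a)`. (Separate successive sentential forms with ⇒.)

E ⇒ F ⇒ (E) ⇒ (E^F) ⇒ (F^F) ⇒ ((E)^F) ⇒ ((E^F)^F) ⇒ ((E^F^F)^F) ⇒ ((F^F^F)^F) ⇒ ((a^F^F)^F) ⇒ ((a^a^F)^F) ⇒ ((a^a^a)^F) ⇒ ((a^a^a)^a)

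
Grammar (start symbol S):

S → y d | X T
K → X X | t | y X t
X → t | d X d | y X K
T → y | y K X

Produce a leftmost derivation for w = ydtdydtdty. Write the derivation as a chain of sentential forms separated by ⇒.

S ⇒ XT ⇒ yXKT ⇒ ydXdKT ⇒ ydtdKT ⇒ ydtdyXtT ⇒ ydtdydXdtT ⇒ ydtdydtdtT ⇒ ydtdydtdty

S ⇒ XT   [S → X T]
XT ⇒ yXKT   [X → y X K]
yXKT ⇒ ydXdKT   [X → d X d]
ydXdKT ⇒ ydtdKT   [X → t]
ydtdKT ⇒ ydtdyXtT   [K → y X t]
ydtdyXtT ⇒ ydtdydXdtT   [X → d X d]
ydtdydXdtT ⇒ ydtdydtdtT   [X → t]
ydtdydtdtT ⇒ ydtdydtdty   [T → y]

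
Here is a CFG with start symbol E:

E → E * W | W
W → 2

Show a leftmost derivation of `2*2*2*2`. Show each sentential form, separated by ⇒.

E⇒E*W⇒E*W*W⇒E*W*W*W⇒W*W*W*W⇒2*W*W*W⇒2*2*W*W⇒2*2*2*W⇒2*2*2*2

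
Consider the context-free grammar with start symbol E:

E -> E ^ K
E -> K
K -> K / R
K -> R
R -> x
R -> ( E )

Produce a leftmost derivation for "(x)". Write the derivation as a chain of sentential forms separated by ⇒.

E ⇒ K ⇒ R ⇒ (E) ⇒ (K) ⇒ (R) ⇒ (x)

E ⇒ K   [E -> K]
K ⇒ R   [K -> R]
R ⇒ (E)   [R -> ( E )]
(E) ⇒ (K)   [E -> K]
(K) ⇒ (R)   [K -> R]
(R) ⇒ (x)   [R -> x]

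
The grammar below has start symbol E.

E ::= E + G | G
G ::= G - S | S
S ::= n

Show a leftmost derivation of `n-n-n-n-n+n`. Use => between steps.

E => E+G => G+G => G-S+G => G-S-S+G => G-S-S-S+G => G-S-S-S-S+G => S-S-S-S-S+G => n-S-S-S-S+G => n-n-S-S-S+G => n-n-n-S-S+G => n-n-n-n-S+G => n-n-n-n-n+G => n-n-n-n-n+S => n-n-n-n-n+n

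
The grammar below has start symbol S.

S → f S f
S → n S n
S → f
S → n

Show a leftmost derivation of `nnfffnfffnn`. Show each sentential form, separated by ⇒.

S ⇒ nSn ⇒ nnSnn ⇒ nnfSfnn ⇒ nnffSffnn ⇒ nnfffSfffnn ⇒ nnfffnfffnn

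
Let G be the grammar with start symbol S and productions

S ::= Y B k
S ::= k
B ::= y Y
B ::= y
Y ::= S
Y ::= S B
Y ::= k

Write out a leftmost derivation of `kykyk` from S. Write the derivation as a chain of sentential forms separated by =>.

S => YBk => SBBk => kBBk => kyYBk => kykBk => kykyk

S => YBk   [S ::= Y B k]
YBk => SBBk   [Y ::= S B]
SBBk => kBBk   [S ::= k]
kBBk => kyYBk   [B ::= y Y]
kyYBk => kykBk   [Y ::= k]
kykBk => kykyk   [B ::= y]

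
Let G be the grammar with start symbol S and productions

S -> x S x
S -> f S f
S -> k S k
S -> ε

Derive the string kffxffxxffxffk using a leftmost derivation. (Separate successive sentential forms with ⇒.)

S ⇒ kSk ⇒ kfSfk ⇒ kffSffk ⇒ kffxSxffk ⇒ kffxfSfxffk ⇒ kffxffSffxffk ⇒ kffxffxSxffxffk ⇒ kffxffxxffxffk

S ⇒ kSk   [S -> k S k]
kSk ⇒ kfSfk   [S -> f S f]
kfSfk ⇒ kffSffk   [S -> f S f]
kffSffk ⇒ kffxSxffk   [S -> x S x]
kffxSxffk ⇒ kffxfSfxffk   [S -> f S f]
kffxfSfxffk ⇒ kffxffSffxffk   [S -> f S f]
kffxffSffxffk ⇒ kffxffxSxffxffk   [S -> x S x]
kffxffxSxffxffk ⇒ kffxffxxffxffk   [S -> ε]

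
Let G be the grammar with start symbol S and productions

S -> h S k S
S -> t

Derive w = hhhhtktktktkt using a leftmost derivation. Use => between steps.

S => hSkS => hhSkSkS => hhhSkSkSkS => hhhhSkSkSkSkS => hhhhtkSkSkSkS => hhhhtktkSkSkS => hhhhtktktkSkS => hhhhtktktktkS => hhhhtktktktkt

S => hSkS   [S -> h S k S]
hSkS => hhSkSkS   [S -> h S k S]
hhSkSkS => hhhSkSkSkS   [S -> h S k S]
hhhSkSkSkS => hhhhSkSkSkSkS   [S -> h S k S]
hhhhSkSkSkSkS => hhhhtkSkSkSkS   [S -> t]
hhhhtkSkSkSkS => hhhhtktkSkSkS   [S -> t]
hhhhtktkSkSkS => hhhhtktktkSkS   [S -> t]
hhhhtktktkSkS => hhhhtktktktkS   [S -> t]
hhhhtktktktkS => hhhhtktktktkt   [S -> t]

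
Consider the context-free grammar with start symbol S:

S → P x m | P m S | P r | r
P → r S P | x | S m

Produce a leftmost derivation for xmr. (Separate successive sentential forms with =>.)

S => PmS => xmS => xmr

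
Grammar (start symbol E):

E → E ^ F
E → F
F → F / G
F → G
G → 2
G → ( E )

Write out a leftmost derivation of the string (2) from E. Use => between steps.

E => F => G => (E) => (F) => (G) => (2)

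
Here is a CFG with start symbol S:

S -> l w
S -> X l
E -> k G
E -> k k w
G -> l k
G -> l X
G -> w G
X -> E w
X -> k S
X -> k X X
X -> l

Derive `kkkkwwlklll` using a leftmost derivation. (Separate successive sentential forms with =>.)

S => Xl => kXXl => kkXXXl => kkEwXXl => kkkkwwXXl => kkkkwwlXl => kkkkwwlkSl => kkkkwwlkXll => kkkkwwlklll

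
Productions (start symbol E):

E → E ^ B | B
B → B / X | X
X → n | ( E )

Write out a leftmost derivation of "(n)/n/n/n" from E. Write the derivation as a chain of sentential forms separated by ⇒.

E ⇒ B ⇒ B/X ⇒ B/X/X ⇒ B/X/X/X ⇒ X/X/X/X ⇒ (E)/X/X/X ⇒ (B)/X/X/X ⇒ (X)/X/X/X ⇒ (n)/X/X/X ⇒ (n)/n/X/X ⇒ (n)/n/n/X ⇒ (n)/n/n/n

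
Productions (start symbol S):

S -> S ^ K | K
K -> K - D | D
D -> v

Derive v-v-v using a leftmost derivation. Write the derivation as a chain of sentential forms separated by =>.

S => K   [S -> K]
K => K-D   [K -> K - D]
K-D => K-D-D   [K -> K - D]
K-D-D => D-D-D   [K -> D]
D-D-D => v-D-D   [D -> v]
v-D-D => v-v-D   [D -> v]
v-v-D => v-v-v   [D -> v]

S => K => K-D => K-D-D => D-D-D => v-D-D => v-v-D => v-v-v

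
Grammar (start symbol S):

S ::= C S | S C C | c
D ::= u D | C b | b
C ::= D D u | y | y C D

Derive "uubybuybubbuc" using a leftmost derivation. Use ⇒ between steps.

S ⇒ CS ⇒ DDuS ⇒ uDDuS ⇒ uuDDuS ⇒ uubDuS ⇒ uubCbuS ⇒ uubyCDbuS ⇒ uubyDDuDbuS ⇒ uubybDuDbuS ⇒ uubybuDuDbuS ⇒ uubybuCbuDbuS ⇒ uubybuybuDbuS ⇒ uubybuybubbuS ⇒ uubybuybubbuc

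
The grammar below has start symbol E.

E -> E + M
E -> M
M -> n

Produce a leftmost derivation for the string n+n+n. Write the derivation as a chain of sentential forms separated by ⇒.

E ⇒ E+M ⇒ E+M+M ⇒ M+M+M ⇒ n+M+M ⇒ n+n+M ⇒ n+n+n

E ⇒ E+M   [E -> E + M]
E+M ⇒ E+M+M   [E -> E + M]
E+M+M ⇒ M+M+M   [E -> M]
M+M+M ⇒ n+M+M   [M -> n]
n+M+M ⇒ n+n+M   [M -> n]
n+n+M ⇒ n+n+n   [M -> n]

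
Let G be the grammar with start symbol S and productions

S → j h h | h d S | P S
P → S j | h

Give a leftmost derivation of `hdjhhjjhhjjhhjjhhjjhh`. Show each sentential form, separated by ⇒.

S ⇒ PS ⇒ SjS ⇒ hdSjS ⇒ hdPSjS ⇒ hdSjSjS ⇒ hdPSjSjS ⇒ hdSjSjSjS ⇒ hdjhhjSjSjS ⇒ hdjhhjPSjSjS ⇒ hdjhhjSjSjSjS ⇒ hdjhhjjhhjSjSjS ⇒ hdjhhjjhhjjhhjSjS ⇒ hdjhhjjhhjjhhjjhhjS ⇒ hdjhhjjhhjjhhjjhhjjhh

S ⇒ PS   [S → P S]
PS ⇒ SjS   [P → S j]
SjS ⇒ hdSjS   [S → h d S]
hdSjS ⇒ hdPSjS   [S → P S]
hdPSjS ⇒ hdSjSjS   [P → S j]
hdSjSjS ⇒ hdPSjSjS   [S → P S]
hdPSjSjS ⇒ hdSjSjSjS   [P → S j]
hdSjSjSjS ⇒ hdjhhjSjSjS   [S → j h h]
hdjhhjSjSjS ⇒ hdjhhjPSjSjS   [S → P S]
hdjhhjPSjSjS ⇒ hdjhhjSjSjSjS   [P → S j]
hdjhhjSjSjSjS ⇒ hdjhhjjhhjSjSjS   [S → j h h]
hdjhhjjhhjSjSjS ⇒ hdjhhjjhhjjhhjSjS   [S → j h h]
hdjhhjjhhjjhhjSjS ⇒ hdjhhjjhhjjhhjjhhjS   [S → j h h]
hdjhhjjhhjjhhjjhhjS ⇒ hdjhhjjhhjjhhjjhhjjhh   [S → j h h]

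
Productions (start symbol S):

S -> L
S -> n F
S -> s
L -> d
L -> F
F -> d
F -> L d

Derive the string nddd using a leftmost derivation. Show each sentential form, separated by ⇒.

S ⇒ nF ⇒ nLd ⇒ nFd ⇒ nLdd ⇒ nFdd ⇒ nddd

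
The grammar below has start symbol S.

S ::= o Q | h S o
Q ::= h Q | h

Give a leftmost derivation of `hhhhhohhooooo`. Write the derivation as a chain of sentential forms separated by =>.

S => hSo => hhSoo => hhhSooo => hhhhSoooo => hhhhhSooooo => hhhhhoQooooo => hhhhhohQooooo => hhhhhohhooooo

S => hSo   [S ::= h S o]
hSo => hhSoo   [S ::= h S o]
hhSoo => hhhSooo   [S ::= h S o]
hhhSooo => hhhhSoooo   [S ::= h S o]
hhhhSoooo => hhhhhSooooo   [S ::= h S o]
hhhhhSooooo => hhhhhoQooooo   [S ::= o Q]
hhhhhoQooooo => hhhhhohQooooo   [Q ::= h Q]
hhhhhohQooooo => hhhhhohhooooo   [Q ::= h]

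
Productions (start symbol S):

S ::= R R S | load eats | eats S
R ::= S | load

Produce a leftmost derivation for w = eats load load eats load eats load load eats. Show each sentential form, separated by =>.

S => R R S => S R S => eats S R S => eats R R S R S => eats load R S R S => eats load S S R S => eats load load eats S R S => eats load load eats load eats R S => eats load load eats load eats load S => eats load load eats load eats load load eats

S => R R S   [S ::= R R S]
R R S => S R S   [R ::= S]
S R S => eats S R S   [S ::= eats S]
eats S R S => eats R R S R S   [S ::= R R S]
eats R R S R S => eats load R S R S   [R ::= load]
eats load R S R S => eats load S S R S   [R ::= S]
eats load S S R S => eats load load eats S R S   [S ::= load eats]
eats load load eats S R S => eats load load eats load eats R S   [S ::= load eats]
eats load load eats load eats R S => eats load load eats load eats load S   [R ::= load]
eats load load eats load eats load S => eats load load eats load eats load load eats   [S ::= load eats]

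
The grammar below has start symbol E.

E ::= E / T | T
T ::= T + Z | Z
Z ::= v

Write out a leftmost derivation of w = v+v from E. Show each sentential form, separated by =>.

E => T   [E ::= T]
T => T+Z   [T ::= T + Z]
T+Z => Z+Z   [T ::= Z]
Z+Z => v+Z   [Z ::= v]
v+Z => v+v   [Z ::= v]

E => T => T+Z => Z+Z => v+Z => v+v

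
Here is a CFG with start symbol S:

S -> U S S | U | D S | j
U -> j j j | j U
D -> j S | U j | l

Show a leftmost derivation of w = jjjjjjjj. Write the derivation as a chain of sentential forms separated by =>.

S => U => jU => jjU => jjjU => jjjjU => jjjjjU => jjjjjjjj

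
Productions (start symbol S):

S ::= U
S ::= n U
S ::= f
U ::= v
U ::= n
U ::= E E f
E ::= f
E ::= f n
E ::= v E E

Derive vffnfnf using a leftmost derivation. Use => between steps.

S=>U=>EEf=>vEEEf=>vfEEf=>vffnEf=>vffnfnf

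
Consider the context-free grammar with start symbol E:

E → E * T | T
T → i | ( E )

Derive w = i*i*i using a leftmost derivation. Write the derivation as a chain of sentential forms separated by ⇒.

E ⇒ E*T ⇒ E*T*T ⇒ T*T*T ⇒ i*T*T ⇒ i*i*T ⇒ i*i*i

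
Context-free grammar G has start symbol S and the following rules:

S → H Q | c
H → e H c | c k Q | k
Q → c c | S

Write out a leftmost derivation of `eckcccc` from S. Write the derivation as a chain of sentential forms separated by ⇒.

S ⇒ HQ ⇒ eHcQ ⇒ eckQcQ ⇒ eckScQ ⇒ eckccQ ⇒ eckcccc

S ⇒ HQ   [S → H Q]
HQ ⇒ eHcQ   [H → e H c]
eHcQ ⇒ eckQcQ   [H → c k Q]
eckQcQ ⇒ eckScQ   [Q → S]
eckScQ ⇒ eckccQ   [S → c]
eckccQ ⇒ eckcccc   [Q → c c]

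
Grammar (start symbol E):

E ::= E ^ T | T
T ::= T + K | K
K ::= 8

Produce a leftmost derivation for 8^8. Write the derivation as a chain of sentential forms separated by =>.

E => E^T   [E ::= E ^ T]
E^T => T^T   [E ::= T]
T^T => K^T   [T ::= K]
K^T => 8^T   [K ::= 8]
8^T => 8^K   [T ::= K]
8^K => 8^8   [K ::= 8]

E=>E^T=>T^T=>K^T=>8^T=>8^K=>8^8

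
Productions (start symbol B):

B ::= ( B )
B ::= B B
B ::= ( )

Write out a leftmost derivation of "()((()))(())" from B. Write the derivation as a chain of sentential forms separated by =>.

B => BB => ()B => ()BB => ()(B)B => ()((B))B => ()((()))B => ()((()))(B) => ()((()))(())

B => BB   [B ::= B B]
BB => ()B   [B ::= ( )]
()B => ()BB   [B ::= B B]
()BB => ()(B)B   [B ::= ( B )]
()(B)B => ()((B))B   [B ::= ( B )]
()((B))B => ()((()))B   [B ::= ( )]
()((()))B => ()((()))(B)   [B ::= ( B )]
()((()))(B) => ()((()))(())   [B ::= ( )]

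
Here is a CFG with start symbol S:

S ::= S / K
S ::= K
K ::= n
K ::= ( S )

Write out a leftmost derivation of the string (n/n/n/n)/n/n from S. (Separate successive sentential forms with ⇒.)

S⇒S/K⇒S/K/K⇒K/K/K⇒(S)/K/K⇒(S/K)/K/K⇒(S/K/K)/K/K⇒(S/K/K/K)/K/K⇒(K/K/K/K)/K/K⇒(n/K/K/K)/K/K⇒(n/n/K/K)/K/K⇒(n/n/n/K)/K/K⇒(n/n/n/n)/K/K⇒(n/n/n/n)/n/K⇒(n/n/n/n)/n/n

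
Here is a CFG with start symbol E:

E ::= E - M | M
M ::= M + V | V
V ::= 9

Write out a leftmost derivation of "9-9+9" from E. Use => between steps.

E => E-M   [E ::= E - M]
E-M => M-M   [E ::= M]
M-M => V-M   [M ::= V]
V-M => 9-M   [V ::= 9]
9-M => 9-M+V   [M ::= M + V]
9-M+V => 9-V+V   [M ::= V]
9-V+V => 9-9+V   [V ::= 9]
9-9+V => 9-9+9   [V ::= 9]

E => E-M => M-M => V-M => 9-M => 9-M+V => 9-V+V => 9-9+V => 9-9+9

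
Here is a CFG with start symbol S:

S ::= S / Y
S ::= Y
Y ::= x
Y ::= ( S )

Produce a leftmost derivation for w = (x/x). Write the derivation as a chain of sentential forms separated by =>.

S => Y   [S ::= Y]
Y => (S)   [Y ::= ( S )]
(S) => (S/Y)   [S ::= S / Y]
(S/Y) => (Y/Y)   [S ::= Y]
(Y/Y) => (x/Y)   [Y ::= x]
(x/Y) => (x/x)   [Y ::= x]

S => Y => (S) => (S/Y) => (Y/Y) => (x/Y) => (x/x)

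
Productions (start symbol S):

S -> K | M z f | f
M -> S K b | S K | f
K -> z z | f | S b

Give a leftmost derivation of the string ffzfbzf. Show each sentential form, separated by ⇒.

S ⇒ Mzf   [S -> M z f]
Mzf ⇒ SKzf   [M -> S K]
SKzf ⇒ KKzf   [S -> K]
KKzf ⇒ fKzf   [K -> f]
fKzf ⇒ fSbzf   [K -> S b]
fSbzf ⇒ fMzfbzf   [S -> M z f]
fMzfbzf ⇒ ffzfbzf   [M -> f]

S ⇒ Mzf ⇒ SKzf ⇒ KKzf ⇒ fKzf ⇒ fSbzf ⇒ fMzfbzf ⇒ ffzfbzf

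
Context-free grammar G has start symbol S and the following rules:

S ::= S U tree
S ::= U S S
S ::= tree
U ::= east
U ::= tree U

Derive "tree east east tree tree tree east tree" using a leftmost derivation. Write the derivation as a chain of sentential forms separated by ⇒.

S ⇒ S U tree ⇒ U S S U tree ⇒ tree U S S U tree ⇒ tree east S S U tree ⇒ tree east U S S S U tree ⇒ tree east east S S S U tree ⇒ tree east east tree S S U tree ⇒ tree east east tree tree S U tree ⇒ tree east east tree tree tree U tree ⇒ tree east east tree tree tree east tree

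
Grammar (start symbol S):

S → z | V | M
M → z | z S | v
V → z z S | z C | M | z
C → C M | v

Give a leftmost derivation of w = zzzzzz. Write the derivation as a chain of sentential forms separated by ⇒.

S ⇒ V ⇒ zzS ⇒ zzM ⇒ zzzS ⇒ zzzM ⇒ zzzzS ⇒ zzzzM ⇒ zzzzzS ⇒ zzzzzM ⇒ zzzzzz

S ⇒ V   [S → V]
V ⇒ zzS   [V → z z S]
zzS ⇒ zzM   [S → M]
zzM ⇒ zzzS   [M → z S]
zzzS ⇒ zzzM   [S → M]
zzzM ⇒ zzzzS   [M → z S]
zzzzS ⇒ zzzzM   [S → M]
zzzzM ⇒ zzzzzS   [M → z S]
zzzzzS ⇒ zzzzzM   [S → M]
zzzzzM ⇒ zzzzzz   [M → z]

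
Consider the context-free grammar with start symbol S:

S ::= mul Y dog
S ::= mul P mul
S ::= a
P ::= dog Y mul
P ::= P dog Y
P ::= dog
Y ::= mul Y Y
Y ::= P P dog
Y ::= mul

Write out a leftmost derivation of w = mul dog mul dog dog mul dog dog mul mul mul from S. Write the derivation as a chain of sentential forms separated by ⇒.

S ⇒ mul P mul ⇒ mul dog Y mul mul ⇒ mul dog mul Y Y mul mul ⇒ mul dog mul P P dog Y mul mul ⇒ mul dog mul P dog Y P dog Y mul mul ⇒ mul dog mul dog dog Y P dog Y mul mul ⇒ mul dog mul dog dog mul P dog Y mul mul ⇒ mul dog mul dog dog mul dog dog Y mul mul ⇒ mul dog mul dog dog mul dog dog mul mul mul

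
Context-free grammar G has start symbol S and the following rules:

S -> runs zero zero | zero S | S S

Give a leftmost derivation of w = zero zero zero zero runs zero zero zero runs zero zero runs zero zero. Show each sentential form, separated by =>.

S => zero S   [S -> zero S]
zero S => zero zero S   [S -> zero S]
zero zero S => zero zero zero S   [S -> zero S]
zero zero zero S => zero zero zero S S   [S -> S S]
zero zero zero S S => zero zero zero zero S S   [S -> zero S]
zero zero zero zero S S => zero zero zero zero S S S   [S -> S S]
zero zero zero zero S S S => zero zero zero zero runs zero zero S S   [S -> runs zero zero]
zero zero zero zero runs zero zero S S => zero zero zero zero runs zero zero zero S S   [S -> zero S]
zero zero zero zero runs zero zero zero S S => zero zero zero zero runs zero zero zero runs zero zero S   [S -> runs zero zero]
zero zero zero zero runs zero zero zero runs zero zero S => zero zero zero zero runs zero zero zero runs zero zero runs zero zero   [S -> runs zero zero]

S => zero S => zero zero S => zero zero zero S => zero zero zero S S => zero zero zero zero S S => zero zero zero zero S S S => zero zero zero zero runs zero zero S S => zero zero zero zero runs zero zero zero S S => zero zero zero zero runs zero zero zero runs zero zero S => zero zero zero zero runs zero zero zero runs zero zero runs zero zero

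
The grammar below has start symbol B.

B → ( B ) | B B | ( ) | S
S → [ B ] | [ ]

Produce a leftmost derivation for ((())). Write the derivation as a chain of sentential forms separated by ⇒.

B⇒(B)⇒((B))⇒((()))

B ⇒ (B)   [B → ( B )]
(B) ⇒ ((B))   [B → ( B )]
((B)) ⇒ ((()))   [B → ( )]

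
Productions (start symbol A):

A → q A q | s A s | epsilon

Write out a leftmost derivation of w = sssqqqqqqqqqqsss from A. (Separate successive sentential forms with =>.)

A => sAs   [A → s A s]
sAs => ssAss   [A → s A s]
ssAss => sssAsss   [A → s A s]
sssAsss => sssqAqsss   [A → q A q]
sssqAqsss => sssqqAqqsss   [A → q A q]
sssqqAqqsss => sssqqqAqqqsss   [A → q A q]
sssqqqAqqqsss => sssqqqqAqqqqsss   [A → q A q]
sssqqqqAqqqqsss => sssqqqqqAqqqqqsss   [A → q A q]
sssqqqqqAqqqqqsss => sssqqqqqqqqqqsss   [A → epsilon]

A=>sAs=>ssAss=>sssAsss=>sssqAqsss=>sssqqAqqsss=>sssqqqAqqqsss=>sssqqqqAqqqqsss=>sssqqqqqAqqqqqsss=>sssqqqqqqqqqqsss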